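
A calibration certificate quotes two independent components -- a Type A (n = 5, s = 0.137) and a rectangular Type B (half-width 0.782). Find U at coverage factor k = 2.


u_A = s / sqrt(n) = 0.137 / sqrt(5) = 0.061268263
u_B = half_width / sqrt(3) = 0.782 / sqrt(3) = 0.45148791
uc = sqrt(u_A^2 + u_B^2) = sqrt(0.061268263^2 + 0.45148791^2) = 0.45562609
U = k * uc = 2 * 0.45562609
U = 0.9113

0.9113


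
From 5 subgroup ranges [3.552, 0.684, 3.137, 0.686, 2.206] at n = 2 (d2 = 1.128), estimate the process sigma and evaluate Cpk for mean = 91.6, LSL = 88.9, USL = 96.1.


R_bar = (3.552 + 0.684 + 3.137 + 0.686 + 2.206) / 5 = 2.053
sigma = R_bar / d2 = 2.053 / 1.128 = 1.8200355
Cp = (USL - LSL)/(6*sigma) = (96.1 - 88.9)/(6*1.8200355) = 0.6593
Cpu = (96.1 - 91.6)/(3*1.8200355) = 0.8242
Cpl = (91.6 - 88.9)/(3*1.8200355) = 0.4945
Cpk = min(Cpu, Cpl) = 0.4945

0.4945


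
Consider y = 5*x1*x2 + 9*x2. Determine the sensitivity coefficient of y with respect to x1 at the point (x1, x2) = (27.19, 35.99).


y = 5*x1*x2 + 9*x2
dy/dx1 = 5*x2
Evaluate at x2 = 35.99: c1 = 5 * 35.99
c1 = 179.9500

179.9500


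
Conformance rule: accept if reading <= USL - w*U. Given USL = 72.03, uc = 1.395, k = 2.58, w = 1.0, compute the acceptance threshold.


U = k * uc = 2.58 * 1.395 = 3.5991
guard band g = w * U = 1.0 * 3.5991 = 3.5991
AL = USL - g = 72.03 - 3.5991
AL = 68.4309

68.4309


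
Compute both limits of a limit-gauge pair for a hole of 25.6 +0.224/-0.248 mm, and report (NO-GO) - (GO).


GO = nominal - lower_tol (smallest hole = maximum material condition)
GO = 25.6 - 0.248 = 25.352
NO-GO = nominal + upper_tol (largest hole = least material condition)
NO-GO = 25.6 + 0.224 = 25.824
spread = NO-GO - GO = 25.824 - 25.352 = 0.4720

0.4720


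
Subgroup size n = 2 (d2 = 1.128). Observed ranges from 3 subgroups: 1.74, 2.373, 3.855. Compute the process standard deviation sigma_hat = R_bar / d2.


R_bar = (1.74 + 2.373 + 3.855) / 3
R_bar = 7.968 / 3 = 2.656
sigma_hat = R_bar / d2 = 2.656 / 1.128 = 2.3546

2.3546


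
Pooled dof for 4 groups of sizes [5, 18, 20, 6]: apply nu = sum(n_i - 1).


nu = sum_i (n_i - 1)
nu = ((5 - 1) + (18 - 1) + (20 - 1) + (6 - 1))
nu = 4 + 17 + 19 + 5
nu = 45

45


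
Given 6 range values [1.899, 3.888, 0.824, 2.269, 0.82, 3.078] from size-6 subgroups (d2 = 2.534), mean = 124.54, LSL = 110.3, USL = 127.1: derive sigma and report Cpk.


R_bar = (1.899 + 3.888 + 0.824 + 2.269 + 0.82 + 3.078) / 6 = 2.1296667
sigma = R_bar / d2 = 2.1296667 / 2.534 = 0.84043674
Cp = (USL - LSL)/(6*sigma) = (127.1 - 110.3)/(6*0.84043674) = 3.3316
Cpu = (127.1 - 124.54)/(3*0.84043674) = 1.0153
Cpl = (124.54 - 110.3)/(3*0.84043674) = 5.6479
Cpk = min(Cpu, Cpl) = 1.0153

1.0153


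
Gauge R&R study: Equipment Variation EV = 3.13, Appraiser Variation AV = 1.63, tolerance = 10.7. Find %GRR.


GRR = sqrt(EV^2 + AV^2) = sqrt(3.13^2 + 1.63^2) = 3.5289942
%GRR = GRR / tol * 100 = 3.5289942 / 10.7 * 100
%GRR = 32.9813

32.9813


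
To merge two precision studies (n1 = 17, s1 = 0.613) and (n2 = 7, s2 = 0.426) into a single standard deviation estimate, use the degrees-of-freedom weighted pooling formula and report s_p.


s_p = sqrt(((n1-1)*s1^2 + (n2-1)*s2^2) / (n1+n2-2))
numerator = (17-1)*0.613^2 + (7-1)*0.426^2 = 6.012304 + 1.088856 = 7.10116
denominator = 17 + 7 - 2 = 22
s_p^2 = 7.10116 / 22 = 0.32278
s_p = sqrt(0.32278) = 0.5681

0.5681


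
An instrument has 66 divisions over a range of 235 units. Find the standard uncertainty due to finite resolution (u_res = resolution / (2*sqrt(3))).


resolution = range / divisions
resolution = 235 / 66 = 3.5606061
u_res = resolution / (2*sqrt(3))
u_res = 3.5606061 / 3.4641016
u_res = 1.0279

1.0279


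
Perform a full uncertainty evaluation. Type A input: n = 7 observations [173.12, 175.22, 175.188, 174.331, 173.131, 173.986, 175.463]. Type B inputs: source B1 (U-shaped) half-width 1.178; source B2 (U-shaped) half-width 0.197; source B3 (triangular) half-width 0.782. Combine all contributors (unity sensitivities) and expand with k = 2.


mean = (173.12 + 175.22 + 175.188 + 174.331 + 173.131 + 173.986 + 175.463) / 7 = 174.3484286
s = sqrt(sum((x - mean)^2)/(n-1)) = 0.98569888
u_A = s / sqrt(n) = 0.98569888 / sqrt(7) = 0.37255916
u_B1 = 1.178 / sqrt(2) = 0.83297179
u_B2 = 0.197 / sqrt(2) = 0.13930004
u_B3 = 0.782 / sqrt(6) = 0.31925016
uc = sqrt(0.37255916^2 + 0.83297179^2 + 0.13930004^2 + 0.31925016^2) = 0.9767126
U = k * uc = 2 * 0.9767126
U = 1.9534

1.9534


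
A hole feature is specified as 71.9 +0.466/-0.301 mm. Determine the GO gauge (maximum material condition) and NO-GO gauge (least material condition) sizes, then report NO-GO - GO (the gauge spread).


GO = nominal - lower_tol (smallest hole = maximum material condition)
GO = 71.9 - 0.301 = 71.599
NO-GO = nominal + upper_tol (largest hole = least material condition)
NO-GO = 71.9 + 0.466 = 72.366
spread = NO-GO - GO = 72.366 - 71.599 = 0.7670

0.7670


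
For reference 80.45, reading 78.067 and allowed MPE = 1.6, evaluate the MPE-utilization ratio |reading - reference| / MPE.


e = indication - reference = 78.067 - 80.45 = -2.3830
|e| = 2.3830
ratio = |e| / MPE = 2.3830 / 1.6
ratio = 1.4894

1.4894


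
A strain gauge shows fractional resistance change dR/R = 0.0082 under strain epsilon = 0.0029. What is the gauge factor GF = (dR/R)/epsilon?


GF = (dR/R) / epsilon
= 0.0082 / 0.0029
= 2.8276

2.8276


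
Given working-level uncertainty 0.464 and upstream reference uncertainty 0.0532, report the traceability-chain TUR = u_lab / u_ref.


TUR = u_lab / u_ref
= 0.464 / 0.0532
= 8.7218

8.7218


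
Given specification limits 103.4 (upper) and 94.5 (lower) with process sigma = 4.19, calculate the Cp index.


Cp = (USL - LSL) / (6 * sigma)
= (103.4 - 94.5) / (6 * 4.19)
= 8.9000 / 25.1400
= 0.3540

0.3540


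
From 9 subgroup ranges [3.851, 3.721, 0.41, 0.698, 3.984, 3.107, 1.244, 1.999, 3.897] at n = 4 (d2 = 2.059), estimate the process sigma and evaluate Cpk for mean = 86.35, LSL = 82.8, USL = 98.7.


R_bar = (3.851 + 3.721 + 0.41 + 0.698 + 3.984 + 3.107 + 1.244 + 1.999 + 3.897) / 9 = 2.5456667
sigma = R_bar / d2 = 2.5456667 / 2.059 = 1.2363607
Cp = (USL - LSL)/(6*sigma) = (98.7 - 82.8)/(6*1.2363607) = 2.1434
Cpu = (98.7 - 86.35)/(3*1.2363607) = 3.3297
Cpl = (86.35 - 82.8)/(3*1.2363607) = 0.9571
Cpk = min(Cpu, Cpl) = 0.9571

0.9571


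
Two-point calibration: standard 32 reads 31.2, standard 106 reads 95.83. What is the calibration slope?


slope = (y2 - y1) / (x2 - x1)
= (95.83 - 31.2) / (106 - 32)
= 64.6300 / 74
= 0.8734

0.8734


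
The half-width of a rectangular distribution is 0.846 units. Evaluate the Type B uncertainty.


u_B = half_width / sqrt(3)
u_B = 0.846 / 1.7320508
u_B = 0.4884

0.4884


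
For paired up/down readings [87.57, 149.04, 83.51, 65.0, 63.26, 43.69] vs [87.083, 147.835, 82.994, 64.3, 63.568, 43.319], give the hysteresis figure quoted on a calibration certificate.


|87.57 - 87.083| = 0.4870
|149.04 - 147.835| = 1.2050
|83.51 - 82.994| = 0.5160
|65.0 - 64.3| = 0.7000
|63.26 - 63.568| = 0.3080
|43.69 - 43.319| = 0.3710
hysteresis = max(diffs) = 1.2050

1.2050


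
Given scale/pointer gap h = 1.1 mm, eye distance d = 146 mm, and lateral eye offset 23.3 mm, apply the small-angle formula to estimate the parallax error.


error = h * offset / d
= 1.1 * 23.3 / 146
= 0.1755

0.1755


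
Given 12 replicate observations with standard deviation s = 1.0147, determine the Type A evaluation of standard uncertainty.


u_A = s / sqrt(n)
u_A = 1.0147 / sqrt(12)
u_A = 1.0147 / 3.4641016
u_A = 0.2929

0.2929


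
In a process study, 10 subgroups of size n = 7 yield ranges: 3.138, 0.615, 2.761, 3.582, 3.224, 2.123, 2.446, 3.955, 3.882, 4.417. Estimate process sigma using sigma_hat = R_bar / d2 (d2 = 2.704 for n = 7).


R_bar = (3.138 + 0.615 + 2.761 + 3.582 + 3.224 + 2.123 + 2.446 + 3.955 + 3.882 + 4.417) / 10
R_bar = 30.143 / 10 = 3.0143
sigma_hat = R_bar / d2 = 3.0143 / 2.704 = 1.1148

1.1148


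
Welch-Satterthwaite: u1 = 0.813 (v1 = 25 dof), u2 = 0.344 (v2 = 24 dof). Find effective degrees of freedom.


uc = sqrt(u1^2 + u2^2) = sqrt(0.813^2 + 0.344^2) = 0.88278253
v_eff = uc^4 / (u1^4/v1 + u2^4/v2)
= 0.88278253^4 / (0.813^4/25 + 0.344^4/24)
= 0.60731628 / 0.018058676
v_eff = 33.6302

33.6302


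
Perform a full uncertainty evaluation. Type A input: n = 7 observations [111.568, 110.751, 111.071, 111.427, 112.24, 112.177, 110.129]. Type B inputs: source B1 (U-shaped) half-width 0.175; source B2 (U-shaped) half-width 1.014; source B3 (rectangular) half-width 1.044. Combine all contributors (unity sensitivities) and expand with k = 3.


mean = (111.568 + 110.751 + 111.071 + 111.427 + 112.24 + 112.177 + 110.129) / 7 = 111.3375714
s = sqrt(sum((x - mean)^2)/(n-1)) = 0.75893387
u_A = s / sqrt(n) = 0.75893387 / sqrt(7) = 0.28685004
u_B1 = 0.175 / sqrt(2) = 0.12374369
u_B2 = 1.014 / sqrt(2) = 0.71700628
u_B3 = 1.044 / sqrt(3) = 0.60275368
uc = sqrt(0.28685004^2 + 0.12374369^2 + 0.71700628^2 + 0.60275368^2) = 0.98742364
U = k * uc = 3 * 0.98742364
U = 2.9623

2.9623


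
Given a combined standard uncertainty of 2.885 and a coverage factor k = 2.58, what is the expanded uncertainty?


U = k * uc
U = 2.58 * 2.885
U = 7.4433

7.4433


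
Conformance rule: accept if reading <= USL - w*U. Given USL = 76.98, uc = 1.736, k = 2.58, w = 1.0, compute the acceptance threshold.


U = k * uc = 2.58 * 1.736 = 4.47888
guard band g = w * U = 1.0 * 4.47888 = 4.47888
AL = USL - g = 76.98 - 4.47888
AL = 72.5011

72.5011


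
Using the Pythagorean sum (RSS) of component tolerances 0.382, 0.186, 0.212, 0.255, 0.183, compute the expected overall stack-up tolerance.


RSS = sqrt(0.382^2 + 0.186^2 + 0.212^2 + 0.255^2 + 0.183^2)
= sqrt(0.323978)
= 0.5692

0.5692


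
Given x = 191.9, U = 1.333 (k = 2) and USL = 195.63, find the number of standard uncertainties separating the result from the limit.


u = U / k = 1.333 / 2 = 0.6665
margin = |USL - x| = |195.63 - 191.9| = 3.73
z = margin / u = 3.73 / 0.6665
z = 5.5964

5.5964


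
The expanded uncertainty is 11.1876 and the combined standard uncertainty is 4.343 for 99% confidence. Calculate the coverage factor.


k = U / uc
k = 11.1876 / 4.343
k = 2.576

2.576


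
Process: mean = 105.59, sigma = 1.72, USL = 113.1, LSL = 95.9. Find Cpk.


Cpu = (USL - mean) / (3*sigma) = (113.1 - 105.59) / (3*1.72) = 1.4554
Cpl = (mean - LSL) / (3*sigma) = (105.59 - 95.9) / (3*1.72) = 1.8779
Cpk = min(Cpu, Cpl) = 1.4554

1.4554


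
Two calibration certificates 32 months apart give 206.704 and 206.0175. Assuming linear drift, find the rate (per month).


rate = (v2 - v1) / months
= (206.0175 - 206.704) / 32
= -0.6865 / 32
= -0.0215

-0.0215


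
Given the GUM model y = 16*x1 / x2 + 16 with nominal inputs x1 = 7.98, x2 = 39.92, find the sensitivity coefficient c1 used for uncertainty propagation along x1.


y = 16*x1 / x2 + 16
dy/dx1 = 16/x2
Evaluate at x2 = 39.92: c1 = 16 / 39.92
c1 = 0.4008

0.4008


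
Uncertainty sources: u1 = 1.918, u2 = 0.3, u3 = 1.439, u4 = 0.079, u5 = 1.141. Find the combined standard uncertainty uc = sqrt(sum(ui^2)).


uc = sqrt(1.918^2 + 0.3^2 + 1.439^2 + 0.079^2 + 1.141^2)
uc = sqrt(7.147567)
uc = 2.6735

2.6735


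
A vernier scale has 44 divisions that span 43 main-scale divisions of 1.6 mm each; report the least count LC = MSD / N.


LC = MSD / n_div
= 1.6 / 44
= 0.0364

0.0364


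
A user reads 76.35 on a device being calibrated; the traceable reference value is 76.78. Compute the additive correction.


Correction = standard - reading
= 76.78 - 76.35
= 0.4300

0.4300


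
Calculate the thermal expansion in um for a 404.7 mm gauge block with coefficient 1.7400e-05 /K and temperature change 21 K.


dL = L * alpha * dT
= 404.7 * 1.7400e-05 * 21
= 0.1478774 mm
dL_um = 0.1478774 * 1000 = 147.8774 um

147.8774


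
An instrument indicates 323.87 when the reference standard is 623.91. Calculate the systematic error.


Systematic error = measured - true
= 323.87 - 623.91
= -300.0400

-300.0400


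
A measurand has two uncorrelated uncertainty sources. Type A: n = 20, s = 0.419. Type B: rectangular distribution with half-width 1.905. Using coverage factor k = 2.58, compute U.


u_A = s / sqrt(n) = 0.419 / sqrt(20) = 0.093691248
u_B = half_width / sqrt(3) = 1.905 / sqrt(3) = 1.0998523
uc = sqrt(u_A^2 + u_B^2) = sqrt(0.093691248^2 + 1.0998523^2) = 1.1038356
U = k * uc = 2.58 * 1.1038356
U = 2.8479

2.8479


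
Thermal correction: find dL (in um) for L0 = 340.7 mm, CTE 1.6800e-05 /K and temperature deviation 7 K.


dL = L * alpha * dT
= 340.7 * 1.6800e-05 * 7
= 0.0400663 mm
dL_um = 0.0400663 * 1000 = 40.0663 um

40.0663


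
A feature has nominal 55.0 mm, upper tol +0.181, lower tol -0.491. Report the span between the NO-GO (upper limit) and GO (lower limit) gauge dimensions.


GO = nominal - lower_tol (smallest hole = maximum material condition)
GO = 55.0 - 0.491 = 54.509
NO-GO = nominal + upper_tol (largest hole = least material condition)
NO-GO = 55.0 + 0.181 = 55.181
spread = NO-GO - GO = 55.181 - 54.509 = 0.6720

0.6720


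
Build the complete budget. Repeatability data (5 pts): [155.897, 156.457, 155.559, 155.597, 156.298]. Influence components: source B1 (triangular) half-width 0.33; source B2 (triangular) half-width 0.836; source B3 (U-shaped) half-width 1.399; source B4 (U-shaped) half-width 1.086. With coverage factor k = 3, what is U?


mean = (155.897 + 156.457 + 155.559 + 155.597 + 156.298) / 5 = 155.9616
s = sqrt(sum((x - mean)^2)/(n-1)) = 0.40551794
u_A = s / sqrt(n) = 0.40551794 / sqrt(5) = 0.18135314
u_B1 = 0.33 / sqrt(6) = 0.13472194
u_B2 = 0.836 / sqrt(6) = 0.34129557
u_B3 = 1.399 / sqrt(2) = 0.98924239
u_B4 = 1.086 / sqrt(2) = 0.76791796
uc = sqrt(0.18135314^2 + 0.13472194^2 + 0.34129557^2 + 0.98924239^2 + 0.76791796^2) = 1.3175053
U = k * uc = 3 * 1.3175053
U = 3.9525

3.9525


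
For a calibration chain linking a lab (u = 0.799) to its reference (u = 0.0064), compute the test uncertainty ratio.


TUR = u_lab / u_ref
= 0.799 / 0.0064
= 124.8438

124.8438


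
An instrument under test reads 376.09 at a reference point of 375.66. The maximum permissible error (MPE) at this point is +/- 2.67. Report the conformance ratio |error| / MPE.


e = indication - reference = 376.09 - 375.66 = 0.4300
|e| = 0.4300
ratio = |e| / MPE = 0.4300 / 2.67
ratio = 0.1610

0.1610


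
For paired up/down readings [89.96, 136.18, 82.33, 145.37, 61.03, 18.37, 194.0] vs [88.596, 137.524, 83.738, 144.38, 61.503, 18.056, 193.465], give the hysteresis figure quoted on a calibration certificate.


|89.96 - 88.596| = 1.3640
|136.18 - 137.524| = 1.3440
|82.33 - 83.738| = 1.4080
|145.37 - 144.38| = 0.9900
|61.03 - 61.503| = 0.4730
|18.37 - 18.056| = 0.3140
|194.0 - 193.465| = 0.5350
hysteresis = max(diffs) = 1.4080

1.4080


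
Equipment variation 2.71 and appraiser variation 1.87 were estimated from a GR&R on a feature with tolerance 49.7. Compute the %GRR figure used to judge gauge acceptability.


GRR = sqrt(EV^2 + AV^2) = sqrt(2.71^2 + 1.87^2) = 3.2925674
%GRR = GRR / tol * 100 = 3.2925674 / 49.7 * 100
%GRR = 6.6249

6.6249


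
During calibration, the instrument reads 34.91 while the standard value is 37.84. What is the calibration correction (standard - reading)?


Correction = standard - reading
= 37.84 - 34.91
= 2.9300

2.9300


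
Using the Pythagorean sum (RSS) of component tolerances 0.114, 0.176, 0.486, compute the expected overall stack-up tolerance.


RSS = sqrt(0.114^2 + 0.176^2 + 0.486^2)
= sqrt(0.280168)
= 0.5293

0.5293


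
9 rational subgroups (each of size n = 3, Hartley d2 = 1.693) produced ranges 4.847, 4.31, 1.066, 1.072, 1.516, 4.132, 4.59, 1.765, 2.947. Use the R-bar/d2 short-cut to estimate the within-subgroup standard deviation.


R_bar = (4.847 + 4.31 + 1.066 + 1.072 + 1.516 + 4.132 + 4.59 + 1.765 + 2.947) / 9
R_bar = 26.245 / 9 = 2.9161111
sigma_hat = R_bar / d2 = 2.9161111 / 1.693 = 1.7225

1.7225


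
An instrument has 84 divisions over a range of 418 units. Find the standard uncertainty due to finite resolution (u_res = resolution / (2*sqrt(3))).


resolution = range / divisions
resolution = 418 / 84 = 4.9761905
u_res = resolution / (2*sqrt(3))
u_res = 4.9761905 / 3.4641016
u_res = 1.4365

1.4365


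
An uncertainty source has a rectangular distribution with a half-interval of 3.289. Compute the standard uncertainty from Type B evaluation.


u_B = half_width / sqrt(3)
u_B = 3.289 / 1.7320508
u_B = 1.8989

1.8989


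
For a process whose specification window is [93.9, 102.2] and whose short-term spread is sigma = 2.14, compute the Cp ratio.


Cp = (USL - LSL) / (6 * sigma)
= (102.2 - 93.9) / (6 * 2.14)
= 8.3000 / 12.8400
= 0.6464

0.6464


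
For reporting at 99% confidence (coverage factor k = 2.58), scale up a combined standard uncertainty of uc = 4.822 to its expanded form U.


U = k * uc
U = 2.58 * 4.822
U = 12.4408

12.4408


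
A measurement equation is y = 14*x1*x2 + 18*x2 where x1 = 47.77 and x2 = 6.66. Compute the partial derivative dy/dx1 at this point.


y = 14*x1*x2 + 18*x2
dy/dx1 = 14*x2
Evaluate at x2 = 6.66: c1 = 14 * 6.66
c1 = 93.2400

93.2400


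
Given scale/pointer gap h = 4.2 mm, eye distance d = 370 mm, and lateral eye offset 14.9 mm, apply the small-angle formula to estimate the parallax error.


error = h * offset / d
= 4.2 * 14.9 / 370
= 0.1691

0.1691


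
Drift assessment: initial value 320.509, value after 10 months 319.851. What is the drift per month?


rate = (v2 - v1) / months
= (319.851 - 320.509) / 10
= -0.6580 / 10
= -0.0658

-0.0658


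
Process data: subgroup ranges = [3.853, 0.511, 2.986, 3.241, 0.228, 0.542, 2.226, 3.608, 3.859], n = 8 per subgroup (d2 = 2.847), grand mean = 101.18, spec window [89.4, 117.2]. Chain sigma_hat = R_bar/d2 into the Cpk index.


R_bar = (3.853 + 0.511 + 2.986 + 3.241 + 0.228 + 0.542 + 2.226 + 3.608 + 3.859) / 9 = 2.3393333
sigma = R_bar / d2 = 2.3393333 / 2.847 = 0.82168363
Cp = (USL - LSL)/(6*sigma) = (117.2 - 89.4)/(6*0.82168363) = 5.6388
Cpu = (117.2 - 101.18)/(3*0.82168363) = 6.4989
Cpl = (101.18 - 89.4)/(3*0.82168363) = 4.7788
Cpk = min(Cpu, Cpl) = 4.7788

4.7788


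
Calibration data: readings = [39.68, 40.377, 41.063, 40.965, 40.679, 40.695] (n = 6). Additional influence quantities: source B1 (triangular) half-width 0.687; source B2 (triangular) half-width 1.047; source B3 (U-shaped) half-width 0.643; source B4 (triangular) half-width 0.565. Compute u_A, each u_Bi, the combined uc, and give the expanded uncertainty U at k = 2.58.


mean = (39.68 + 40.377 + 41.063 + 40.965 + 40.679 + 40.695) / 6 = 40.5765
s = sqrt(sum((x - mean)^2)/(n-1)) = 0.50113381
u_A = s / sqrt(n) = 0.50113381 / sqrt(6) = 0.20458702
u_B1 = 0.687 / sqrt(6) = 0.28046658
u_B2 = 1.047 / sqrt(6) = 0.42743596
u_B3 = 0.643 / sqrt(2) = 0.45466966
u_B4 = 0.565 / sqrt(6) = 0.23066028
uc = sqrt(0.20458702^2 + 0.28046658^2 + 0.42743596^2 + 0.45466966^2 + 0.23066028^2) = 0.75043155
U = k * uc = 2.58 * 0.75043155
U = 1.9361

1.9361


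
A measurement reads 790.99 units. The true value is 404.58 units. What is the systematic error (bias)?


Systematic error = measured - true
= 790.99 - 404.58
= 386.4100

386.4100


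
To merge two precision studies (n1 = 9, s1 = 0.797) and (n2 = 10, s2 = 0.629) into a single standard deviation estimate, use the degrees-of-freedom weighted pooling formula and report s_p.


s_p = sqrt(((n1-1)*s1^2 + (n2-1)*s2^2) / (n1+n2-2))
numerator = (9-1)*0.797^2 + (10-1)*0.629^2 = 5.081672 + 3.560769 = 8.642441
denominator = 9 + 10 - 2 = 17
s_p^2 = 8.642441 / 17 = 0.50837888
s_p = sqrt(0.50837888) = 0.7130

0.7130


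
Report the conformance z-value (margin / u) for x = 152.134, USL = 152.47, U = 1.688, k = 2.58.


u = U / k = 1.688 / 2.58 = 0.65426357
margin = |USL - x| = |152.47 - 152.134| = 0.336
z = margin / u = 0.336 / 0.65426357
z = 0.5136

0.5136


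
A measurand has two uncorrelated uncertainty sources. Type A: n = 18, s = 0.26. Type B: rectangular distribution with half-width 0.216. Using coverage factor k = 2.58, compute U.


u_A = s / sqrt(n) = 0.26 / sqrt(18) = 0.061282588
u_B = half_width / sqrt(3) = 0.216 / sqrt(3) = 0.12470766
uc = sqrt(u_A^2 + u_B^2) = sqrt(0.061282588^2 + 0.12470766^2) = 0.13895163
U = k * uc = 2.58 * 0.13895163
U = 0.3585

0.3585


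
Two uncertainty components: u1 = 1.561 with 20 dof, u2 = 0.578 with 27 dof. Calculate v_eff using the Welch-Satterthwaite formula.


uc = sqrt(u1^2 + u2^2) = sqrt(1.561^2 + 0.578^2) = 1.6645735
v_eff = uc^4 / (u1^4/v1 + u2^4/v2)
= 1.6645735^4 / (1.561^4/20 + 0.578^4/27)
= 7.67736 / 0.30101424
v_eff = 25.5050

25.5050


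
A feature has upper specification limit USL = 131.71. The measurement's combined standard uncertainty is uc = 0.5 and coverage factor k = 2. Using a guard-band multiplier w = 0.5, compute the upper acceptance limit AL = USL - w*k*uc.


U = k * uc = 2 * 0.5 = 1
guard band g = w * U = 0.5 * 1 = 0.5
AL = USL - g = 131.71 - 0.5
AL = 131.2100

131.2100


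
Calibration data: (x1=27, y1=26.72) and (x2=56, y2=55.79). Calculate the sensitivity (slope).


slope = (y2 - y1) / (x2 - x1)
= (55.79 - 26.72) / (56 - 27)
= 29.0700 / 29
= 1.0024

1.0024


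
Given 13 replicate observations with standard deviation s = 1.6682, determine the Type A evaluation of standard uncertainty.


u_A = s / sqrt(n)
u_A = 1.6682 / sqrt(13)
u_A = 1.6682 / 3.6055513
u_A = 0.4627

0.4627


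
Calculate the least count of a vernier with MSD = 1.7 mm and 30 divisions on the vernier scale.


LC = MSD / n_div
= 1.7 / 30
= 0.0567

0.0567


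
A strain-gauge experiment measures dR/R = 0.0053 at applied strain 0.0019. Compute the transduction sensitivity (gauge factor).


GF = (dR/R) / epsilon
= 0.0053 / 0.0019
= 2.7895

2.7895


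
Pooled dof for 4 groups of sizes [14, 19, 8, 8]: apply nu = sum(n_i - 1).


nu = sum_i (n_i - 1)
nu = ((14 - 1) + (19 - 1) + (8 - 1) + (8 - 1))
nu = 13 + 18 + 7 + 7
nu = 45

45


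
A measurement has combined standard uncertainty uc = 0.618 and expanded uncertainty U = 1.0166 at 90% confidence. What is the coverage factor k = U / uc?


k = U / uc
k = 1.0166 / 0.618
k = 1.645

1.645


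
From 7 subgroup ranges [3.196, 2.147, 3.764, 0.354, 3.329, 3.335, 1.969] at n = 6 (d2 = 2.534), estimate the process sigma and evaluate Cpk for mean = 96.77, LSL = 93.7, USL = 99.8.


R_bar = (3.196 + 2.147 + 3.764 + 0.354 + 3.329 + 3.335 + 1.969) / 7 = 2.5848571
sigma = R_bar / d2 = 2.5848571 / 2.534 = 1.0200699
Cp = (USL - LSL)/(6*sigma) = (99.8 - 93.7)/(6*1.0200699) = 0.9967
Cpu = (99.8 - 96.77)/(3*1.0200699) = 0.9901
Cpl = (96.77 - 93.7)/(3*1.0200699) = 1.0032
Cpk = min(Cpu, Cpl) = 0.9901

0.9901


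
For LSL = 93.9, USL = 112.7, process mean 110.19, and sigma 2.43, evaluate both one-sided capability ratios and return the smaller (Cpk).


Cpu = (USL - mean) / (3*sigma) = (112.7 - 110.19) / (3*2.43) = 0.3443
Cpl = (mean - LSL) / (3*sigma) = (110.19 - 93.9) / (3*2.43) = 2.2346
Cpk = min(Cpu, Cpl) = 0.3443

0.3443


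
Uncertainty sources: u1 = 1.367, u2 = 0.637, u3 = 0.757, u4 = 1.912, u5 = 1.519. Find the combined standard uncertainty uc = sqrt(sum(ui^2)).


uc = sqrt(1.367^2 + 0.637^2 + 0.757^2 + 1.912^2 + 1.519^2)
uc = sqrt(8.810612)
uc = 2.9683

2.9683


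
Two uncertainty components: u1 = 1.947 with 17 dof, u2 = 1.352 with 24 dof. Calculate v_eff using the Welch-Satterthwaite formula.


uc = sqrt(u1^2 + u2^2) = sqrt(1.947^2 + 1.352^2) = 2.3703825
v_eff = uc^4 / (u1^4/v1 + u2^4/v2)
= 2.3703825^4 / (1.947^4/17 + 1.352^4/24)
= 31.569938 / 0.98452586
v_eff = 32.0661

32.0661


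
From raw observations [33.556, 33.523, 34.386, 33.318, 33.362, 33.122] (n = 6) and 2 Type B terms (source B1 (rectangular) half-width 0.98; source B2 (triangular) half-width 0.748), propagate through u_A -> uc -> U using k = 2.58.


mean = (33.556 + 33.523 + 34.386 + 33.318 + 33.362 + 33.122) / 6 = 33.5445
s = sqrt(sum((x - mean)^2)/(n-1)) = 0.44086994
u_A = s / sqrt(n) = 0.44086994 / sqrt(6) = 0.1799844
u_B1 = 0.98 / sqrt(3) = 0.56580326
u_B2 = 0.748 / sqrt(6) = 0.30536972
uc = sqrt(0.1799844^2 + 0.56580326^2 + 0.30536972^2) = 0.66766637
U = k * uc = 2.58 * 0.66766637
U = 1.7226

1.7226


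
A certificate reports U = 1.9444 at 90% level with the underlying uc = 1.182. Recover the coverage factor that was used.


k = U / uc
k = 1.9444 / 1.182
k = 1.645

1.645


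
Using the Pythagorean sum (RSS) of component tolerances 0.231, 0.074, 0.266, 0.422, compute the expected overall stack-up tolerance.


RSS = sqrt(0.231^2 + 0.074^2 + 0.266^2 + 0.422^2)
= sqrt(0.307677)
= 0.5547

0.5547


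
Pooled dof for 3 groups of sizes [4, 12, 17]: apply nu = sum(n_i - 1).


nu = sum_i (n_i - 1)
nu = ((4 - 1) + (12 - 1) + (17 - 1))
nu = 3 + 11 + 16
nu = 30

30


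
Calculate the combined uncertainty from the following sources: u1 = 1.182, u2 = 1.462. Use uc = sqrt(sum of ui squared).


uc = sqrt(1.182^2 + 1.462^2)
uc = sqrt(3.534568)
uc = 1.8800

1.8800


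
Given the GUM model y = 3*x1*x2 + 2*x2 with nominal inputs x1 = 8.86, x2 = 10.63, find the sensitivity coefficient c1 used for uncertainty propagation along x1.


y = 3*x1*x2 + 2*x2
dy/dx1 = 3*x2
Evaluate at x2 = 10.63: c1 = 3 * 10.63
c1 = 31.8900

31.8900


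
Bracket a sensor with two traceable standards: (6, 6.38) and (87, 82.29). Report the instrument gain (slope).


slope = (y2 - y1) / (x2 - x1)
= (82.29 - 6.38) / (87 - 6)
= 75.9100 / 81
= 0.9372

0.9372


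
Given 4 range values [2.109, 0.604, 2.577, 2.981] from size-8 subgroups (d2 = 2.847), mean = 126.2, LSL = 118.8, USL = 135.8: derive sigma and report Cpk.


R_bar = (2.109 + 0.604 + 2.577 + 2.981) / 4 = 2.06775
sigma = R_bar / d2 = 2.06775 / 2.847 = 0.72629083
Cp = (USL - LSL)/(6*sigma) = (135.8 - 118.8)/(6*0.72629083) = 3.9011
Cpu = (135.8 - 126.2)/(3*0.72629083) = 4.4059
Cpl = (126.2 - 118.8)/(3*0.72629083) = 3.3963
Cpk = min(Cpu, Cpl) = 3.3963

3.3963


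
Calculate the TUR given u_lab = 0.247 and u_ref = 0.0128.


TUR = u_lab / u_ref
= 0.247 / 0.0128
= 19.2969

19.2969


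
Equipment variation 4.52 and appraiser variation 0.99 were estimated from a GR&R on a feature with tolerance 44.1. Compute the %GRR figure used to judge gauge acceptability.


GRR = sqrt(EV^2 + AV^2) = sqrt(4.52^2 + 0.99^2) = 4.6271481
%GRR = GRR / tol * 100 = 4.6271481 / 44.1 * 100
%GRR = 10.4924

10.4924


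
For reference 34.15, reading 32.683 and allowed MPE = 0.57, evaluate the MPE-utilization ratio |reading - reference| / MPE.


e = indication - reference = 32.683 - 34.15 = -1.4670
|e| = 1.4670
ratio = |e| / MPE = 1.4670 / 0.57
ratio = 2.5737

2.5737


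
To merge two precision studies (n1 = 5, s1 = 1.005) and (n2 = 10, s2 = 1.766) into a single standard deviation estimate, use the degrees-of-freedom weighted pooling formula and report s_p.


s_p = sqrt(((n1-1)*s1^2 + (n2-1)*s2^2) / (n1+n2-2))
numerator = (5-1)*1.005^2 + (10-1)*1.766^2 = 4.0401 + 28.068804 = 32.108904
denominator = 5 + 10 - 2 = 13
s_p^2 = 32.108904 / 13 = 2.4699157
s_p = sqrt(2.4699157) = 1.5716

1.5716


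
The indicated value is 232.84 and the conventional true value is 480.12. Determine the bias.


Systematic error = measured - true
= 232.84 - 480.12
= -247.2800

-247.2800


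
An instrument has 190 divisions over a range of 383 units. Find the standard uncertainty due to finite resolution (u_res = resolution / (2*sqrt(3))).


resolution = range / divisions
resolution = 383 / 190 = 2.0157895
u_res = resolution / (2*sqrt(3))
u_res = 2.0157895 / 3.4641016
u_res = 0.5819

0.5819


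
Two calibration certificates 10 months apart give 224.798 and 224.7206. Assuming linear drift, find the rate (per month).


rate = (v2 - v1) / months
= (224.7206 - 224.798) / 10
= -0.0774 / 10
= -0.0077

-0.0077


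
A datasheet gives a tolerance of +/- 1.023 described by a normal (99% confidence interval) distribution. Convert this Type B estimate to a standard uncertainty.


u_B = half_width / 2.576
u_B = 1.023 / 2.576
u_B = 0.3971

0.3971


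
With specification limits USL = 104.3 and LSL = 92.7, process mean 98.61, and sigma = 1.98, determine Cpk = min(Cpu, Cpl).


Cpu = (USL - mean) / (3*sigma) = (104.3 - 98.61) / (3*1.98) = 0.9579
Cpl = (mean - LSL) / (3*sigma) = (98.61 - 92.7) / (3*1.98) = 0.9949
Cpk = min(Cpu, Cpl) = 0.9579

0.9579


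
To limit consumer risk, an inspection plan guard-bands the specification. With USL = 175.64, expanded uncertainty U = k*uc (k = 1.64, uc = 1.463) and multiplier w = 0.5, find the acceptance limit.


U = k * uc = 1.64 * 1.463 = 2.39932
guard band g = w * U = 0.5 * 2.39932 = 1.19966
AL = USL - g = 175.64 - 1.19966
AL = 174.4403

174.4403


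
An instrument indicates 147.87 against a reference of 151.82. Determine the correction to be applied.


Correction = standard - reading
= 151.82 - 147.87
= 3.9500

3.9500


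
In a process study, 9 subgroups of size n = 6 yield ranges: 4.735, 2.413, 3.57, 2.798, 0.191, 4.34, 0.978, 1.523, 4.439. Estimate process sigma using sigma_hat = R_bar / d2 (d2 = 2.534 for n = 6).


R_bar = (4.735 + 2.413 + 3.57 + 2.798 + 0.191 + 4.34 + 0.978 + 1.523 + 4.439) / 9
R_bar = 24.987 / 9 = 2.7763333
sigma_hat = R_bar / d2 = 2.7763333 / 2.534 = 1.0956

1.0956


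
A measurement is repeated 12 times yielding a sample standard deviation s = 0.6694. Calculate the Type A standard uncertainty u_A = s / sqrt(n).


u_A = s / sqrt(n)
u_A = 0.6694 / sqrt(12)
u_A = 0.6694 / 3.4641016
u_A = 0.1932

0.1932


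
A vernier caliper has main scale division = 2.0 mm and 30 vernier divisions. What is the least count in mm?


LC = MSD / n_div
= 2.0 / 30
= 0.0667

0.0667


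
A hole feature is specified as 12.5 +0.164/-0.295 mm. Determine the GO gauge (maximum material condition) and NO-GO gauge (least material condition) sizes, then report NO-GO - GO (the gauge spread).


GO = nominal - lower_tol (smallest hole = maximum material condition)
GO = 12.5 - 0.295 = 12.205
NO-GO = nominal + upper_tol (largest hole = least material condition)
NO-GO = 12.5 + 0.164 = 12.664
spread = NO-GO - GO = 12.664 - 12.205 = 0.4590

0.4590


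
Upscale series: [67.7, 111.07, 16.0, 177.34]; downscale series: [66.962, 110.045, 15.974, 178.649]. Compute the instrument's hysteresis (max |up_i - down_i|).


|67.7 - 66.962| = 0.7380
|111.07 - 110.045| = 1.0250
|16.0 - 15.974| = 0.0260
|177.34 - 178.649| = 1.3090
hysteresis = max(diffs) = 1.3090

1.3090


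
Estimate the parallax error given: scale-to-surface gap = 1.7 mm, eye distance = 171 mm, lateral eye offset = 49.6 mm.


error = h * offset / d
= 1.7 * 49.6 / 171
= 0.4931

0.4931


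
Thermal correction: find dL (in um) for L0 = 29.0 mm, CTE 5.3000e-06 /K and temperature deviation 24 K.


dL = L * alpha * dT
= 29.0 * 5.3000e-06 * 24
= 0.0036888 mm
dL_um = 0.0036888 * 1000 = 3.6888 um

3.6888


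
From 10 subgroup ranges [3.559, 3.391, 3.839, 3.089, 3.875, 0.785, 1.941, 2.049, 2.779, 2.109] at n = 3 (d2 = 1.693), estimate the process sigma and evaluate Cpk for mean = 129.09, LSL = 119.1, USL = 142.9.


R_bar = (3.559 + 3.391 + 3.839 + 3.089 + 3.875 + 0.785 + 1.941 + 2.049 + 2.779 + 2.109) / 10 = 2.7416
sigma = R_bar / d2 = 2.7416 / 1.693 = 1.6193739
Cp = (USL - LSL)/(6*sigma) = (142.9 - 119.1)/(6*1.6193739) = 2.4495
Cpu = (142.9 - 129.09)/(3*1.6193739) = 2.8427
Cpl = (129.09 - 119.1)/(3*1.6193739) = 2.0564
Cpk = min(Cpu, Cpl) = 2.0564

2.0564


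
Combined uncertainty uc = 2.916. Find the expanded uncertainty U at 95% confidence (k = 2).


U = k * uc
U = 2 * 2.916
U = 5.8320

5.8320


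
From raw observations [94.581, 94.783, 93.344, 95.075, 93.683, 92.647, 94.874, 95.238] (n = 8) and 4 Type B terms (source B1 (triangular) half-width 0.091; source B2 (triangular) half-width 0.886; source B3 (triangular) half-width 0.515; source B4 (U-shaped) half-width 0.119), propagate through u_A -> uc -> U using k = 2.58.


mean = (94.581 + 94.783 + 93.344 + 95.075 + 93.683 + 92.647 + 94.874 + 95.238) / 8 = 94.278125
s = sqrt(sum((x - mean)^2)/(n-1)) = 0.93697087
u_A = s / sqrt(n) = 0.93697087 / sqrt(8) = 0.33126923
u_B1 = 0.091 / sqrt(6) = 0.037150594
u_B2 = 0.886 / sqrt(6) = 0.36170799
u_B3 = 0.515 / sqrt(6) = 0.21024787
u_B4 = 0.119 / sqrt(2) = 0.084145707
uc = sqrt(0.33126923^2 + 0.037150594^2 + 0.36170799^2 + 0.21024787^2 + 0.084145707^2) = 0.54151344
U = k * uc = 2.58 * 0.54151344
U = 1.3971

1.3971


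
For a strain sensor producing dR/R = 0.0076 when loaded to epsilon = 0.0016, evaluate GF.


GF = (dR/R) / epsilon
= 0.0076 / 0.0016
= 4.7500

4.7500


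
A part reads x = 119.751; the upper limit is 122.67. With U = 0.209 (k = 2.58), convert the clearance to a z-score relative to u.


u = U / k = 0.209 / 2.58 = 0.081007752
margin = |USL - x| = |122.67 - 119.751| = 2.919
z = margin / u = 2.919 / 0.081007752
z = 36.0336

36.0336


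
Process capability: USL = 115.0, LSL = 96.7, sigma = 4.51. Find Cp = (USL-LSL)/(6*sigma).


Cp = (USL - LSL) / (6 * sigma)
= (115.0 - 96.7) / (6 * 4.51)
= 18.3000 / 27.0600
= 0.6763

0.6763


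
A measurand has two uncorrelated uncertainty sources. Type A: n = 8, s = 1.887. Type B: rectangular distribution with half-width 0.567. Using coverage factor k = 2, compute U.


u_A = s / sqrt(n) = 1.887 / sqrt(8) = 0.66715525
u_B = half_width / sqrt(3) = 0.567 / sqrt(3) = 0.3273576
uc = sqrt(u_A^2 + u_B^2) = sqrt(0.66715525^2 + 0.3273576^2) = 0.74314139
U = k * uc = 2 * 0.74314139
U = 1.4863

1.4863


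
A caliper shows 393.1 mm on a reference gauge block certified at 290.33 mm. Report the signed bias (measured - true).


Systematic error = measured - true
= 393.1 - 290.33
= 102.7700

102.7700


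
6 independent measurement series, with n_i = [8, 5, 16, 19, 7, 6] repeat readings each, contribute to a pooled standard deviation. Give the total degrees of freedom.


nu = sum_i (n_i - 1)
nu = ((8 - 1) + (5 - 1) + (16 - 1) + (19 - 1) + (7 - 1) + (6 - 1))
nu = 7 + 4 + 15 + 18 + 6 + 5
nu = 55

55


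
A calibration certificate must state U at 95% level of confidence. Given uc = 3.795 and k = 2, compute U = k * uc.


U = k * uc
U = 2 * 3.795
U = 7.5900

7.5900


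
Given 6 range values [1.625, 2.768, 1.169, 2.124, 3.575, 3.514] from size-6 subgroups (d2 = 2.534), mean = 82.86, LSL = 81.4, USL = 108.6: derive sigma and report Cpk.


R_bar = (1.625 + 2.768 + 1.169 + 2.124 + 3.575 + 3.514) / 6 = 2.4625
sigma = R_bar / d2 = 2.4625 / 2.534 = 0.97178374
Cp = (USL - LSL)/(6*sigma) = (108.6 - 81.4)/(6*0.97178374) = 4.6650
Cpu = (108.6 - 82.86)/(3*0.97178374) = 8.8291
Cpl = (82.86 - 81.4)/(3*0.97178374) = 0.5008
Cpk = min(Cpu, Cpl) = 0.5008

0.5008


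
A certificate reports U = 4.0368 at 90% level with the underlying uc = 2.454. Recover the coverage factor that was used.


k = U / uc
k = 4.0368 / 2.454
k = 1.645

1.645


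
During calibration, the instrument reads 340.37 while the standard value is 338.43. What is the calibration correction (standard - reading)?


Correction = standard - reading
= 338.43 - 340.37
= -1.9400

-1.9400


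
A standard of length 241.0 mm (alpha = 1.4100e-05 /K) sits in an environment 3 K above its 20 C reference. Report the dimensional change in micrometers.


dL = L * alpha * dT
= 241.0 * 1.4100e-05 * 3
= 0.0101943 mm
dL_um = 0.0101943 * 1000 = 10.1943 um

10.1943


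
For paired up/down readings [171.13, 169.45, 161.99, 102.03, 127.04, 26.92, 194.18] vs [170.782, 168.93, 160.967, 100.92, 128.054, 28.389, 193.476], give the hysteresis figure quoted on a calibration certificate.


|171.13 - 170.782| = 0.3480
|169.45 - 168.93| = 0.5200
|161.99 - 160.967| = 1.0230
|102.03 - 100.92| = 1.1100
|127.04 - 128.054| = 1.0140
|26.92 - 28.389| = 1.4690
|194.18 - 193.476| = 0.7040
hysteresis = max(diffs) = 1.4690

1.4690


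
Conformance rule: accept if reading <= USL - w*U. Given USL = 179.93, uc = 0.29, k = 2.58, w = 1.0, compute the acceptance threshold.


U = k * uc = 2.58 * 0.29 = 0.7482
guard band g = w * U = 1.0 * 0.7482 = 0.7482
AL = USL - g = 179.93 - 0.7482
AL = 179.1818

179.1818


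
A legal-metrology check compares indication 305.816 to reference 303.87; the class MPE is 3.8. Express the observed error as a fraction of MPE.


e = indication - reference = 305.816 - 303.87 = 1.9460
|e| = 1.9460
ratio = |e| / MPE = 1.9460 / 3.8
ratio = 0.5121

0.5121


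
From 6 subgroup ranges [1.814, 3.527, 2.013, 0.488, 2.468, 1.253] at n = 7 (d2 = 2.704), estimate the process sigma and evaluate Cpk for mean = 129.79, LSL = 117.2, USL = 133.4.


R_bar = (1.814 + 3.527 + 2.013 + 0.488 + 2.468 + 1.253) / 6 = 1.9271667
sigma = R_bar / d2 = 1.9271667 / 2.704 = 0.71270958
Cp = (USL - LSL)/(6*sigma) = (133.4 - 117.2)/(6*0.71270958) = 3.7884
Cpu = (133.4 - 129.79)/(3*0.71270958) = 1.6884
Cpl = (129.79 - 117.2)/(3*0.71270958) = 5.8883
Cpk = min(Cpu, Cpl) = 1.6884

1.6884


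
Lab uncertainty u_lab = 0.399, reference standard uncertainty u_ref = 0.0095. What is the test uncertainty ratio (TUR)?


TUR = u_lab / u_ref
= 0.399 / 0.0095
= 42.0000

42.0000


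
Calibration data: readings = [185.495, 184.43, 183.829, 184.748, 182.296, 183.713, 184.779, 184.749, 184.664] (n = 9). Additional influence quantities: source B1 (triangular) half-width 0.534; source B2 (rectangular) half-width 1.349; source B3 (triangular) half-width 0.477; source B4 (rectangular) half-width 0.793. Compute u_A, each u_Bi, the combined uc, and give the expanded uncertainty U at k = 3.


mean = (185.495 + 184.43 + 183.829 + 184.748 + 182.296 + 183.713 + 184.779 + 184.749 + 184.664) / 9 = 184.3003333
s = sqrt(sum((x - mean)^2)/(n-1)) = 0.92138428
u_A = s / sqrt(n) = 0.92138428 / sqrt(9) = 0.30712809
u_B1 = 0.534 / sqrt(6) = 0.21800459
u_B2 = 1.349 / sqrt(3) = 0.77884551
u_B3 = 0.477 / sqrt(6) = 0.19473443
u_B4 = 0.793 / sqrt(3) = 0.45783876
uc = sqrt(0.30712809^2 + 0.21800459^2 + 0.77884551^2 + 0.19473443^2 + 0.45783876^2) = 0.9979939
U = k * uc = 3 * 0.9979939
U = 2.9940

2.9940


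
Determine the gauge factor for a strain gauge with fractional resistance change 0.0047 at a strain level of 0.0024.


GF = (dR/R) / epsilon
= 0.0047 / 0.0024
= 1.9583

1.9583


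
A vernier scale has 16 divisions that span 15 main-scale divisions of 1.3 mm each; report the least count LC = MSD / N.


LC = MSD / n_div
= 1.3 / 16
= 0.0813

0.0813


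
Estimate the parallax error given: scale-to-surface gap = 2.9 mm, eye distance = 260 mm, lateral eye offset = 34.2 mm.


error = h * offset / d
= 2.9 * 34.2 / 260
= 0.3815

0.3815


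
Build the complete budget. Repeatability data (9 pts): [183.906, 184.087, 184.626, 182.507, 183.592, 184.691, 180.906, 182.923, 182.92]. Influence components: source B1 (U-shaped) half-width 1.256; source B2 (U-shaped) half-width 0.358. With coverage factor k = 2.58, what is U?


mean = (183.906 + 184.087 + 184.626 + 182.507 + 183.592 + 184.691 + 180.906 + 182.923 + 182.92) / 9 = 183.3508889
s = sqrt(sum((x - mean)^2)/(n-1)) = 1.1931226
u_A = s / sqrt(n) = 1.1931226 / sqrt(9) = 0.39770753
u_B1 = 1.256 / sqrt(2) = 0.88812612
u_B2 = 0.358 / sqrt(2) = 0.25314423
uc = sqrt(0.39770753^2 + 0.88812612^2 + 0.25314423^2) = 1.0054955
U = k * uc = 2.58 * 1.0054955
U = 2.5942

2.5942


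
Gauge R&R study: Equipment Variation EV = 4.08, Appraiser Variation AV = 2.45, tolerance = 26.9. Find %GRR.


GRR = sqrt(EV^2 + AV^2) = sqrt(4.08^2 + 2.45^2) = 4.759086
%GRR = GRR / tol * 100 = 4.759086 / 26.9 * 100
%GRR = 17.6918

17.6918


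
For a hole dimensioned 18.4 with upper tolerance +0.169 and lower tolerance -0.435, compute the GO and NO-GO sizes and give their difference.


GO = nominal - lower_tol (smallest hole = maximum material condition)
GO = 18.4 - 0.435 = 17.965
NO-GO = nominal + upper_tol (largest hole = least material condition)
NO-GO = 18.4 + 0.169 = 18.569
spread = NO-GO - GO = 18.569 - 17.965 = 0.6040

0.6040
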